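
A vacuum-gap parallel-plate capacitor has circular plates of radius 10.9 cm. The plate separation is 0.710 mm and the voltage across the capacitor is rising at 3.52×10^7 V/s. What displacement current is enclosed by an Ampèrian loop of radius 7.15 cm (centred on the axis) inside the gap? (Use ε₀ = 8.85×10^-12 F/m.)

7.05×10^-3 A

With E = V/d, dE/dt = 4.958×10^10 V/(m·s) and πR² = 0.03733 m², giving I_d = ε₀ πR² dE/dt = 0.01638 A.
Through an area πr² the displacement current is I_d·(πr²/πR²) = I_d (r/R)² = 7.05×10^-3 A.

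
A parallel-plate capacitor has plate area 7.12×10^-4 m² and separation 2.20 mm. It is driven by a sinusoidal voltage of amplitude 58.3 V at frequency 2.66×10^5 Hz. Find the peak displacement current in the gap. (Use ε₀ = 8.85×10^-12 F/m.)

(dE/dt)_max = V₀ω/d = 4.428×10^10 V/(m·s); ω = 2πf = 1.671×10^6 rad/s.
I_d,max = ε₀ A (dE/dt)_max = (8.85×10^-12)(7.12×10^-4)(4.428×10^10) = 2.79×10^-4 A.

2.79×10^-4 A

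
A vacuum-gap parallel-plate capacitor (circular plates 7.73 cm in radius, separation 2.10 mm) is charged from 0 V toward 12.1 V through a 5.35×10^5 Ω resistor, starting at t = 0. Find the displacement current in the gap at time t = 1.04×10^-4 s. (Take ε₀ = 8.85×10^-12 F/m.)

With C = ε₀A/d = (8.85×10^-12)(0.01877)/(2.10×10^-3) = 7.910×10^-11 F, the time constant is τ = RC = 4.232×10^-5 s, so t/τ = 2.457 and e^(−t/τ) = 0.08569.
I_d = I_cond = (V₀/R) e^(−t/τ) = (2.262×10^-5)(0.08569) = 1.94×10^-6 A.

1.94×10^-6 A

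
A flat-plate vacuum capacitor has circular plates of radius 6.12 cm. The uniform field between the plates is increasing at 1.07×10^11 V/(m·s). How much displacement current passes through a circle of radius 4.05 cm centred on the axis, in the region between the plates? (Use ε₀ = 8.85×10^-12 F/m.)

Total displacement current: I_d = ε₀(πR²)(dE/dt) = (8.85×10^-12)(0.01177)(1.07×10^11) = 0.01115 A.
Since J_d is uniform, the enclosed fraction is (r/R)² = 0.4379, giving I_d,enc = 4.88×10^-3 A.

4.88×10^-3 A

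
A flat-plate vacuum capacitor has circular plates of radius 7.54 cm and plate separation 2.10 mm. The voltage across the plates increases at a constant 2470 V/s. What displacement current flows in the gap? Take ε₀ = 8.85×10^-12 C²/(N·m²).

1.86×10^-7 A

E = V/d so dE/dt = (dV/dt)/d = 1.176×10^6 V/(m·s), and I_d = ε₀ A dE/dt = (8.85×10^-12)(0.01786)(1.176×10^6) = 1.86×10^-7 A.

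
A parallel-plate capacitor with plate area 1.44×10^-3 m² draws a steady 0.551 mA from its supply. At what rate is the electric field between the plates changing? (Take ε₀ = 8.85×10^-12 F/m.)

The displacement current between the plates equals the conduction current, I_d = 0.551 mA.
Inverting I_d = ε₀ A dE/dt gives dE/dt = 5.51×10^-4 / (8.85×10^-12 · 1.44×10^-3) = 4.32×10^10 V/(m·s).

4.32×10^10 V/(m·s)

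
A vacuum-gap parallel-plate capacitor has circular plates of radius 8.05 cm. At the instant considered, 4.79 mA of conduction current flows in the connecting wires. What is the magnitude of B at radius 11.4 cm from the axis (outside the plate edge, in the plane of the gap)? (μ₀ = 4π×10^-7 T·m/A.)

Between the plates the displacement current equals the wire current: I_d = 4.79 mA = 4.79×10^-3 A.
For r ≥ R the full I_d is enclosed: B = μ₀ I_d/(2πr) = (4π×10^-7)(4.79×10^-3)/(2π·0.114) = 8.40×10^-9 T.

8.40×10^-9 T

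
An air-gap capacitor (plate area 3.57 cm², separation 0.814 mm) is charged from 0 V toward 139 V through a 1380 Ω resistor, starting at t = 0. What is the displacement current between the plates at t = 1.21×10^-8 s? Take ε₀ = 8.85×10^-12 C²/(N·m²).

0.0105 A

With C = ε₀A/d = (8.85×10^-12)(3.57×10^-4)/(8.14×10^-4) = 3.881×10^-12 F, the time constant is τ = RC = 5.356×10^-9 s, so t/τ = 2.259 and e^(−t/τ) = 0.1045.
I_d = I_cond = (V₀/R) e^(−t/τ) = (0.1007)(0.1045) = 0.0105 A.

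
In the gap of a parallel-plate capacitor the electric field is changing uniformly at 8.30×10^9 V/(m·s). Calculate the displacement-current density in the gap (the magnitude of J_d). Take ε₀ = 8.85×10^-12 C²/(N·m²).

0.0735 A/m²

J_d = ε₀ ∂E/∂t, so J_d = 0.0735 A/m².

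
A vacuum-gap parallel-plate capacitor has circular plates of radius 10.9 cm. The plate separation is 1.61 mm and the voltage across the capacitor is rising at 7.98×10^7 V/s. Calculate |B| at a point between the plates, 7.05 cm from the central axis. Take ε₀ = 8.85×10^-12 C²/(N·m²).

With E = V/d, dE/dt = 4.957×10^10 V/(m·s) and πR² = 0.03733 m², giving I_d = ε₀ πR² dE/dt = 0.01638 A.
An Ampèrian loop of radius r encloses a fraction (r/R)² of I_d. Then B·2πr = μ₀ I_d (r/R)², giving B = μ₀ I_d r/(2πR²) = 1.94×10^-8 T.

1.94×10^-8 T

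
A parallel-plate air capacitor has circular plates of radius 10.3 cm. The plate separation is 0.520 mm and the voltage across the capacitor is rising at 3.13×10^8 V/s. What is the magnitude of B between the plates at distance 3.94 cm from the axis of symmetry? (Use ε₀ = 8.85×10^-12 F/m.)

1.32×10^-7 T

dE/dt = (dV/dt)/d = 6.019×10^11 V/(m·s); I_d = ε₀(πR²)(dE/dt) = (8.85×10^-12)(0.03333)(6.019×10^11) = 0.1775 A.
For r < R the Ampère–Maxwell law gives B(2πr) = μ₀ I_d (r²/R²), so B = μ₀ I_d r/(2πR²) = (4π×10^-7)(0.1775)(0.0394)/(2π·0.103²) = 1.32×10^-7 T.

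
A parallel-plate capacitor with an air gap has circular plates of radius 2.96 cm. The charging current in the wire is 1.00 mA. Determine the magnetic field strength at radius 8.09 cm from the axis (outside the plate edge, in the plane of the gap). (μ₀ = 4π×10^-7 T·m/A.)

2.47×10^-9 T

No conduction current crosses the gap, so I_d there equals the 1.00×10^-3 A in the leads.
With r > R the enclosed displacement current is the full I_d; B = μ₀ I_d / (2πr) = 2.47×10^-9 T.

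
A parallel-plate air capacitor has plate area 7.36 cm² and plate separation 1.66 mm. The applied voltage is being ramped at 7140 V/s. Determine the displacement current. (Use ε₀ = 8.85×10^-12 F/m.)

The field between the plates is E = V/d, so dE/dt = (7140)/(1.66×10^-3 m) = 4.301×10^6 V/(m·s).
I_d = ε₀ A (dE/dt) = (8.85×10^-12)(7.36×10^-4)(4.301×10^6) = 2.80×10^-8 A.

2.80×10^-8 A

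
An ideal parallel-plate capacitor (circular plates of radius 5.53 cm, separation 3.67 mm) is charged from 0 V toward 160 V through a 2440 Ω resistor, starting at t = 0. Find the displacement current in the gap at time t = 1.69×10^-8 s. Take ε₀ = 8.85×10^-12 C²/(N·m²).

0.0486 A

C = ε₀A/d = (8.85×10^-12)(9.607×10^-3)/(3.67×10^-3) = 2.317×10^-11 F, so τ = RC = 5.653×10^-8 s.
The conduction current is I(t) = (V₀/R) e^(−t/τ), and the displacement current between the plates equals it.
t/τ = 0.2990; I_d = (160/2440) · e^(−0.2990) = (0.06557)(0.7416) = 0.0486 A.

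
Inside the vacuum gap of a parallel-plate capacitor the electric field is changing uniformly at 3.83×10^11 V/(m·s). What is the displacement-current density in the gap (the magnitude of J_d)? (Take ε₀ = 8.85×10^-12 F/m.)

3.39 A/m²

J_d = ε₀ dE/dt = (8.85×10^-12)(3.83×10^11) = 3.39 A/m².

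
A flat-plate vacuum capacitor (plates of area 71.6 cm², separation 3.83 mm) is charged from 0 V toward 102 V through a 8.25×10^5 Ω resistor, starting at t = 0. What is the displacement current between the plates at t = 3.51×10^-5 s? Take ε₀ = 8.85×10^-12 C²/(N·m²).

9.45×10^-6 A

C = ε₀A/d = (8.85×10^-12)(7.16×10^-3)/(3.83×10^-3) = 1.654×10^-11 F and τ = RC = 1.365×10^-5 s. I_d in the gap equals the RC charging current.
I_d(t) = (V₀/R) e^(−t/τ) = 1.236×10^-4 · e^(−2.571) = 9.45×10^-6 A.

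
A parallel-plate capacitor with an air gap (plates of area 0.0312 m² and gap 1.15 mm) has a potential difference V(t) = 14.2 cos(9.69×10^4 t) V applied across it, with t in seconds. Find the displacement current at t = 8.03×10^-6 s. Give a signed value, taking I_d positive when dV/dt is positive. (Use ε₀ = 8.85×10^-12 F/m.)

dV/dt = (14.2)(9.69×10^4)·−sin(0.778107) = -9.658×10^5 V/s.
I_d = C dV/dt with C = ε₀A/d = (8.85×10^-12)(0.0312)/(1.15×10^-3) = 2.401×10^-10 F, so I_d = (2.401×10^-10)(-9.658×10^5) = -2.32×10^-4 A.

-2.32×10^-4 A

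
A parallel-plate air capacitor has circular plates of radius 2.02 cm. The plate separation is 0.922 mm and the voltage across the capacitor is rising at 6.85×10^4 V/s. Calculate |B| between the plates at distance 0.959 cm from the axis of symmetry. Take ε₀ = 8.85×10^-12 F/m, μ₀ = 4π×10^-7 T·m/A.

With E = V/d, dE/dt = 7.430×10^7 V/(m·s) and πR² = 1.282×10^-3 m², giving I_d = ε₀ πR² dE/dt = 8.430×10^-7 A.
An Ampèrian loop of radius r encloses a fraction (r/R)² of I_d. Then B·2πr = μ₀ I_d (r/R)², giving B = μ₀ I_d r/(2πR²) = 3.96×10^-12 T.

3.96×10^-12 T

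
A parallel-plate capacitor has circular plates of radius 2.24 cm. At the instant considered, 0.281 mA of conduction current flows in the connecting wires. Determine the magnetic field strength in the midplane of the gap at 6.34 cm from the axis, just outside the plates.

Between the plates the displacement current equals the wire current: I_d = 0.281 mA = 2.81×10^-4 A.
Outside the plates the loop encloses all of I_d, so B·2πr = μ₀ I_d and B = 8.86×10^-10 T.

8.86×10^-10 T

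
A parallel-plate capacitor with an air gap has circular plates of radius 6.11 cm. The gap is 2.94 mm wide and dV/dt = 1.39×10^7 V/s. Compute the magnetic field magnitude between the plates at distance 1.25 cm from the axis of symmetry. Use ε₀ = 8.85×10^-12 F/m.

I_d = C dV/dt with C = ε₀πR²/d = 3.531×10^-11 F, so I_d = (3.531×10^-11)(1.39×10^7) = 4.908×10^-4 A.
For r < R the Ampère–Maxwell law gives B(2πr) = μ₀ I_d (r²/R²), so B = μ₀ I_d r/(2πR²) = (4π×10^-7)(4.908×10^-4)(0.0125)/(2π·0.0611²) = 3.29×10^-10 T.

3.29×10^-10 T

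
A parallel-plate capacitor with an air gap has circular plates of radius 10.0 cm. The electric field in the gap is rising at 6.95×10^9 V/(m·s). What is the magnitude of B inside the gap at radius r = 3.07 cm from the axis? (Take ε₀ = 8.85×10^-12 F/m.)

1.19×10^-9 T

Through the whole plate area (πR² = 0.03142 m²), I_d = ε₀ πR² dE/dt = 1.933×10^-3 A.
An Ampèrian loop of radius r encloses a fraction (r/R)² of I_d. Then B·2πr = μ₀ I_d (r/R)², giving B = μ₀ I_d r/(2πR²) = 1.19×10^-9 T.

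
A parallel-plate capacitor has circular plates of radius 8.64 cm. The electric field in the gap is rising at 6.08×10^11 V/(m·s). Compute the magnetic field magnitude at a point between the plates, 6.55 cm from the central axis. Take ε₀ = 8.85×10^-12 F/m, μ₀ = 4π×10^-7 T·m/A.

2.21×10^-7 T

I_d = ε₀ dΦ_E/dt = ε₀ πR² (dE/dt) = (8.85×10^-12)(0.02345)(6.08×10^11) = 0.1262 A through the full plate area.
For r < R the Ampère–Maxwell law gives B(2πr) = μ₀ I_d (r²/R²), so B = μ₀ I_d r/(2πR²) = (4π×10^-7)(0.1262)(0.0655)/(2π·0.0864²) = 2.21×10^-7 T.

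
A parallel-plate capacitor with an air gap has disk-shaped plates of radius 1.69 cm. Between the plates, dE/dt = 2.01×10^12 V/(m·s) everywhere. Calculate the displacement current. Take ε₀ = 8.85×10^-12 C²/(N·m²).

0.0160 A

The displacement current is ε₀ times dΦ_E/dt = ε₀ A dE/dt = (8.85×10^-12)(8.973×10^-4)(2.01×10^12) = 0.0160 A.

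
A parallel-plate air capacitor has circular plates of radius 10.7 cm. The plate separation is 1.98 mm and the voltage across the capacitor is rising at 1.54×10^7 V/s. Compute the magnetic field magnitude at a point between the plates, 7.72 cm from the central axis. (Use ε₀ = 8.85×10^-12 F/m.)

dE/dt = (dV/dt)/d = 7.778×10^9 V/(m·s); I_d = ε₀(πR²)(dE/dt) = (8.85×10^-12)(0.03597)(7.778×10^9) = 2.476×10^-3 A.
∮B·dl = μ₀ I_d,enc with I_d,enc = I_d r²/R² = 1.289×10^-3 A; so B = μ₀ I_d,enc/(2πr) = 3.34×10^-9 T.

3.34×10^-9 T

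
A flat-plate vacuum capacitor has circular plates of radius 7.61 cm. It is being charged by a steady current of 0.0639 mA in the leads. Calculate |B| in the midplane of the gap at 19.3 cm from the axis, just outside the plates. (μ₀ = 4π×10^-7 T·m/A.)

Between the plates the displacement current equals the wire current: I_d = 0.0639 mA = 6.39×10^-5 A.
For r ≥ R the full I_d is enclosed: B = μ₀ I_d/(2πr) = (4π×10^-7)(6.39×10^-5)/(2π·0.193) = 6.62×10^-11 T.

6.62×10^-11 T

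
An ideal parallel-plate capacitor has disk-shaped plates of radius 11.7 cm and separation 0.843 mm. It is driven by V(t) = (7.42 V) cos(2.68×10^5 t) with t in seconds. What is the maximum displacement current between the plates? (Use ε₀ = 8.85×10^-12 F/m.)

C = ε₀A/d = (8.85×10^-12)(0.04301)/(8.43×10^-4) = 4.515×10^-10 F; ω = 2.68×10^5 rad/s.
I_d = C dV/dt, so |I_d|_max = C V₀ ω = (4.515×10^-10)(7.42)(2.68×10^5) = 8.98×10^-4 A.

8.98×10^-4 A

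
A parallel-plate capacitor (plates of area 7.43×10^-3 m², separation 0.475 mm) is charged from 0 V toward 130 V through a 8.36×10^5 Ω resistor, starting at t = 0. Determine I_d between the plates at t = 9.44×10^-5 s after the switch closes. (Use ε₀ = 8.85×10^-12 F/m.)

6.88×10^-5 A

C = ε₀A/d = (8.85×10^-12)(7.43×10^-3)/(4.75×10^-4) = 1.384×10^-10 F, so τ = RC = 1.157×10^-4 s.
The conduction current is I(t) = (V₀/R) e^(−t/τ), and the displacement current between the plates equals it.
t/τ = 0.8159; I_d = (130/8.36×10^5) · e^(−0.8159) = (1.555×10^-4)(0.4422) = 6.88×10^-5 A.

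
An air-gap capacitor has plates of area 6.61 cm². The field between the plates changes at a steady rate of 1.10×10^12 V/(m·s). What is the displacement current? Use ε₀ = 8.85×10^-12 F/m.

With a uniform field, Φ_E = EA, so I_d = ε₀ A dE/dt = 6.43×10^-3 A.

6.43×10^-3 A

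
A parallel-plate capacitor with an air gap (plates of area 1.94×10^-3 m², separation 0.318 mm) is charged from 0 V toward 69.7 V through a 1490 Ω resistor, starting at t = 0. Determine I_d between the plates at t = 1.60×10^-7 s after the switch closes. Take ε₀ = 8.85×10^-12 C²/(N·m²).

C = ε₀A/d = (8.85×10^-12)(1.94×10^-3)/(3.18×10^-4) = 5.399×10^-11 F, so τ = RC = 8.045×10^-8 s.
The conduction current is I(t) = (V₀/R) e^(−t/τ), and the displacement current between the plates equals it.
t/τ = 1.989; I_d = (69.7/1490) · e^(−1.989) = (0.04678)(0.1368) = 6.40×10^-3 A.

6.40×10^-3 A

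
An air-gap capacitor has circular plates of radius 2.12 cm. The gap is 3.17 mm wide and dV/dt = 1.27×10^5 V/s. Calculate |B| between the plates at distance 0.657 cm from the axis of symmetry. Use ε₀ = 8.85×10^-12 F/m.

1.46×10^-12 T

I_d = C dV/dt with C = ε₀πR²/d = 3.942×10^-12 F, so I_d = (3.942×10^-12)(1.27×10^5) = 5.006×10^-7 A.
For r < R the Ampère–Maxwell law gives B(2πr) = μ₀ I_d (r²/R²), so B = μ₀ I_d r/(2πR²) = (4π×10^-7)(5.006×10^-7)(6.57×10^-3)/(2π·0.0212²) = 1.46×10^-12 T.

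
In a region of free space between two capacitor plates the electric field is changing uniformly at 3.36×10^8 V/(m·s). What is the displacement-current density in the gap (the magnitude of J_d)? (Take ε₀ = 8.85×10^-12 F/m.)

The displacement-current density is ε₀ ∂E/∂t = (8.85×10^-12)(3.36×10^8) = 2.97×10^-3 A/m².

2.97×10^-3 A/m²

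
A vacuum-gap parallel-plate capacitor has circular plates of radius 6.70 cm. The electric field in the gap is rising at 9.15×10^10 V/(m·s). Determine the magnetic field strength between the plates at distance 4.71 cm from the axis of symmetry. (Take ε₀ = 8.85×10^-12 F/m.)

Total displacement current: I_d = ε₀(πR²)(dE/dt) = (8.85×10^-12)(0.01410)(9.15×10^10) = 0.01142 A.
For r < R the Ampère–Maxwell law gives B(2πr) = μ₀ I_d (r²/R²), so B = μ₀ I_d r/(2πR²) = (4π×10^-7)(0.01142)(0.0471)/(2π·0.0670²) = 2.40×10^-8 T.

2.40×10^-8 T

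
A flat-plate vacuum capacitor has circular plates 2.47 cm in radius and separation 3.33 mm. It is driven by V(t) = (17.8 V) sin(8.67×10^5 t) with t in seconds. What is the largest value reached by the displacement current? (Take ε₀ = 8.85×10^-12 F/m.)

(dE/dt)_max = V₀ω/d = 4.634×10^9 V/(m·s); ω = 8.67×10^5 rad/s.
I_d,max = ε₀ A (dE/dt)_max = (8.85×10^-12)(1.917×10^-3)(4.634×10^9) = 7.86×10^-5 A.

7.86×10^-5 A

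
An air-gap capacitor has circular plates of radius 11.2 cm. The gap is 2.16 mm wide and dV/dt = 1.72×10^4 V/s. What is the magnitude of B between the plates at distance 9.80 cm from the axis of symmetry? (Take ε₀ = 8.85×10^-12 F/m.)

dE/dt = (dV/dt)/d = 7.963×10^6 V/(m·s); I_d = ε₀(πR²)(dE/dt) = (8.85×10^-12)(0.03941)(7.963×10^6) = 2.777×10^-6 A.
∮B·dl = μ₀ I_d,enc with I_d,enc = I_d r²/R² = 2.126×10^-6 A; so B = μ₀ I_d,enc/(2πr) = 4.34×10^-12 T.

4.34×10^-12 T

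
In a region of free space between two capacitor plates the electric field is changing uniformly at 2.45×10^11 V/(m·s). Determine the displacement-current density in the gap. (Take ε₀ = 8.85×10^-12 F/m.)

J_d = ε₀ ∂E/∂t, so J_d = 2.17 A/m².

2.17 A/m²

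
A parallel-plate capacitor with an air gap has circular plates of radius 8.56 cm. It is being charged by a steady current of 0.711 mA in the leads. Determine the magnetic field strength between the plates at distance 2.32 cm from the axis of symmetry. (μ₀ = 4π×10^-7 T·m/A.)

Between the plates the displacement current equals the wire current: I_d = 0.711 mA = 7.11×10^-4 A.
∮B·dl = μ₀ I_d,enc with I_d,enc = I_d r²/R² = 5.223×10^-5 A; so B = μ₀ I_d,enc/(2πr) = 4.50×10^-10 T.

4.50×10^-10 T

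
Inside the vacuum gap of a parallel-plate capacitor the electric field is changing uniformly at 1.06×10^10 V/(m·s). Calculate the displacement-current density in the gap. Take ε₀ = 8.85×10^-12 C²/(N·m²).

J_d = ε₀ ∂E/∂t, so J_d = 0.0938 A/m².

0.0938 A/m²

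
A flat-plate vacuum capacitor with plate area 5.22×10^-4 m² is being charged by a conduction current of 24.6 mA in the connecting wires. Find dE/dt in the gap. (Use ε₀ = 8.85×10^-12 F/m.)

5.33×10^12 V/(m·s)

Charge continuity gives I_d = I = 0.0246 A between the plates.
Since I_d = ε₀ A dE/dt, dE/dt = I_d/(ε₀A) = (0.0246)/((8.85×10^-12)(5.22×10^-4)) = 5.33×10^12 V/(m·s).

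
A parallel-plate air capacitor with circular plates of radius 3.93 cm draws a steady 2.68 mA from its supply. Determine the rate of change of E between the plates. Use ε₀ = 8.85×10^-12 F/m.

6.24×10^10 V/(m·s)

By continuity, I_d in the gap equals the 2.68 mA flowing in the wire.
Inverting I_d = ε₀ A dE/dt gives dE/dt = 2.68×10^-3 / (8.85×10^-12 · 4.852×10^-3) = 6.24×10^10 V/(m·s).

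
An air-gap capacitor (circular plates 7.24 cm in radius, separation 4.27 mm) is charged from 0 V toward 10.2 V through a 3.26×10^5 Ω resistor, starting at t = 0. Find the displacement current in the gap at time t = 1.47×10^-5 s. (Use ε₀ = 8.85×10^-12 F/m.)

8.35×10^-6 A

C = ε₀A/d = (8.85×10^-12)(0.01647)/(4.27×10^-3) = 3.414×10^-11 F and τ = RC = 1.113×10^-5 s. I_d in the gap equals the RC charging current.
I_d(t) = (V₀/R) e^(−t/τ) = 3.129×10^-5 · e^(−1.321) = 8.35×10^-6 A.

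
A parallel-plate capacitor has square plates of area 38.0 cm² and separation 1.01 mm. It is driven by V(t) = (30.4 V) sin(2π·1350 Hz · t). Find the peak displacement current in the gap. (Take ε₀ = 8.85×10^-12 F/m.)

The displacement current equals the conduction current C dV/dt, which peaks at C V₀ ω.
With C = ε₀A/d = (8.85×10^-12)(3.80×10^-3)/(1.01×10^-3) = 3.330×10^-11 F and ω = 2πf = 8482 rad/s, I_d,max = (3.330×10^-11)(30.4)(8482) = 8.59×10^-6 A.

8.59×10^-6 A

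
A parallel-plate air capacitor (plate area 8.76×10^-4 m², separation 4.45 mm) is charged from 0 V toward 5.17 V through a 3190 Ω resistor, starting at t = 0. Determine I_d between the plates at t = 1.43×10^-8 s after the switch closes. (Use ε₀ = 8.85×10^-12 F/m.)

C = ε₀A/d = (8.85×10^-12)(8.76×10^-4)/(4.45×10^-3) = 1.742×10^-12 F, so τ = RC = 5.557×10^-9 s.
The conduction current is I(t) = (V₀/R) e^(−t/τ), and the displacement current between the plates equals it.
t/τ = 2.573; I_d = (5.17/3190) · e^(−2.573) = (1.621×10^-3)(0.07631) = 1.24×10^-4 A.

1.24×10^-4 A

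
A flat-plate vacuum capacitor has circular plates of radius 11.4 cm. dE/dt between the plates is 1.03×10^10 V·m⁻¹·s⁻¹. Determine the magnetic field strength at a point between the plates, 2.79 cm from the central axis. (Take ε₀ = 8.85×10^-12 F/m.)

1.60×10^-9 T

Through the whole plate area (πR² = 0.04083 m²), I_d = ε₀ πR² dE/dt = 3.722×10^-3 A.
∮B·dl = μ₀ I_d,enc with I_d,enc = I_d r²/R² = 2.229×10^-4 A; so B = μ₀ I_d,enc/(2πr) = 1.60×10^-9 T.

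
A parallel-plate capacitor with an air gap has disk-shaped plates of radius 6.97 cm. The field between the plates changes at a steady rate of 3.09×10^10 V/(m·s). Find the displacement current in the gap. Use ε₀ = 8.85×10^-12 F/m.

4.17×10^-3 A

With a uniform field, Φ_E = EA, so I_d = ε₀ A dE/dt = 4.17×10^-3 A.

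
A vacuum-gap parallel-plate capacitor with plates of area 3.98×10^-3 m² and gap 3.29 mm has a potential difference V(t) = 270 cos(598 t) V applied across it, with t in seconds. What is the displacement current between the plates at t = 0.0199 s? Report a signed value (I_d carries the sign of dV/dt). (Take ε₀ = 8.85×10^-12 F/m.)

C = ε₀A/d = (8.85×10^-12)(3.98×10^-3)/(3.29×10^-3) = 1.071×10^-11 F. dV/dt = V₀ω·−sin(ωt); at ωt = 11.9002 rad this factor is 0.6180.
I_d = C dV/dt = (1.071×10^-11)(270)(598)(0.6180) = 1.07×10^-6 A.

1.07×10^-6 A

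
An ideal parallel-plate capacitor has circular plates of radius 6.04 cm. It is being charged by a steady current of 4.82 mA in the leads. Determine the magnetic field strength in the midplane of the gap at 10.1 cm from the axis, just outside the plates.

Between the plates the displacement current equals the wire current: I_d = 4.82 mA = 4.82×10^-3 A.
With r > R the enclosed displacement current is the full I_d; B = μ₀ I_d / (2πr) = 9.54×10^-9 T.

9.54×10^-9 T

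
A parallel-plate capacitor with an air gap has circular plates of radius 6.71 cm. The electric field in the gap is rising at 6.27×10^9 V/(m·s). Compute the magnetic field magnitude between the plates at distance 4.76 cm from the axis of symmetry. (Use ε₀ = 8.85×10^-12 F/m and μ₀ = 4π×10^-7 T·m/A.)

I_d = ε₀ dΦ_E/dt = ε₀ πR² (dE/dt) = (8.85×10^-12)(0.01414)(6.27×10^9) = 7.846×10^-4 A through the full plate area.
For r < R the Ampère–Maxwell law gives B(2πr) = μ₀ I_d (r²/R²), so B = μ₀ I_d r/(2πR²) = (4π×10^-7)(7.846×10^-4)(0.0476)/(2π·0.0671²) = 1.66×10^-9 T.

1.66×10^-9 T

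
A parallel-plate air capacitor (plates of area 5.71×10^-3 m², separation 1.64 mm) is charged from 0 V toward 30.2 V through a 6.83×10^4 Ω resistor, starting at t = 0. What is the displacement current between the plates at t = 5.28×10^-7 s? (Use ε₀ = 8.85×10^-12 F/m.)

C = ε₀A/d = (8.85×10^-12)(5.71×10^-3)/(1.64×10^-3) = 3.081×10^-11 F and τ = RC = 2.104×10^-6 s. I_d in the gap equals the RC charging current.
I_d(t) = (V₀/R) e^(−t/τ) = 4.422×10^-4 · e^(−0.2510) = 3.44×10^-4 A.

3.44×10^-4 A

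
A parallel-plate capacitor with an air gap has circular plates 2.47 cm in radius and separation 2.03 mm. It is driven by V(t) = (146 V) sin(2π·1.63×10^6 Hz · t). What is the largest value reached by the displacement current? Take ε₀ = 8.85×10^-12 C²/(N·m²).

The displacement current equals the conduction current C dV/dt, which peaks at C V₀ ω.
With C = ε₀A/d = (8.85×10^-12)(1.917×10^-3)/(2.03×10^-3) = 8.357×10^-12 F and ω = 2πf = 1.024×10^7 rad/s, I_d,max = (8.357×10^-12)(146)(1.024×10^7) = 0.0125 A.

0.0125 A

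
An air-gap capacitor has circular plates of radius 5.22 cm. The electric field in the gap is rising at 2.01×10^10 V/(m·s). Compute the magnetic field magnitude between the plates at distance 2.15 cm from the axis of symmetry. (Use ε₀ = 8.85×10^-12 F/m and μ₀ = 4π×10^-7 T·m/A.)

2.40×10^-9 T

Total displacement current: I_d = ε₀(πR²)(dE/dt) = (8.85×10^-12)(8.560×10^-3)(2.01×10^10) = 1.523×10^-3 A.
For r < R the Ampère–Maxwell law gives B(2πr) = μ₀ I_d (r²/R²), so B = μ₀ I_d r/(2πR²) = (4π×10^-7)(1.523×10^-3)(0.0215)/(2π·0.0522²) = 2.40×10^-9 T.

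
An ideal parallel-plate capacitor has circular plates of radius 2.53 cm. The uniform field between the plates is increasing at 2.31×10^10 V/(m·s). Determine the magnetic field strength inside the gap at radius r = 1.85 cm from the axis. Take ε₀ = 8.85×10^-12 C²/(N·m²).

Through the whole plate area (πR² = 2.011×10^-3 m²), I_d = ε₀ πR² dE/dt = 4.111×10^-4 A.
For r < R the Ampère–Maxwell law gives B(2πr) = μ₀ I_d (r²/R²), so B = μ₀ I_d r/(2πR²) = (4π×10^-7)(4.111×10^-4)(0.0185)/(2π·0.0253²) = 2.38×10^-9 T.

2.38×10^-9 T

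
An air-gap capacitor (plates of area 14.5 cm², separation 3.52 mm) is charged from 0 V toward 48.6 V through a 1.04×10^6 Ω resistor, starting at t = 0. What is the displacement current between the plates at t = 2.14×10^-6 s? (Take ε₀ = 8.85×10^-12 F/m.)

C = ε₀A/d = (8.85×10^-12)(1.45×10^-3)/(3.52×10^-3) = 3.646×10^-12 F and τ = RC = 3.792×10^-6 s. I_d in the gap equals the RC charging current.
I_d(t) = (V₀/R) e^(−t/τ) = 4.673×10^-5 · e^(−0.5643) = 2.66×10^-5 A.

2.66×10^-5 A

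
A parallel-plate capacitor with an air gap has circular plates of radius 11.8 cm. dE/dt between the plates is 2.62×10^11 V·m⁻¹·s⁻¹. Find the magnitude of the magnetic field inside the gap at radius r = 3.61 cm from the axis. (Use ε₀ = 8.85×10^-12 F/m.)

5.26×10^-8 T

I_d = ε₀ dΦ_E/dt = ε₀ πR² (dE/dt) = (8.85×10^-12)(0.04374)(2.62×10^11) = 0.1014 A through the full plate area.
∮B·dl = μ₀ I_d,enc with I_d,enc = I_d r²/R² = 9.490×10^-3 A; so B = μ₀ I_d,enc/(2πr) = 5.26×10^-8 T.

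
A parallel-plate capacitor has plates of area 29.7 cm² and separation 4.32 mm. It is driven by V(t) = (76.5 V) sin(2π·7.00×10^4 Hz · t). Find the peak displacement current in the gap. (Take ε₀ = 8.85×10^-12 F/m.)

The displacement current equals the conduction current C dV/dt, which peaks at C V₀ ω.
With C = ε₀A/d = (8.85×10^-12)(2.97×10^-3)/(4.32×10^-3) = 6.084×10^-12 F and ω = 2πf = 4.398×10^5 rad/s, I_d,max = (6.084×10^-12)(76.5)(4.398×10^5) = 2.05×10^-4 A.

2.05×10^-4 A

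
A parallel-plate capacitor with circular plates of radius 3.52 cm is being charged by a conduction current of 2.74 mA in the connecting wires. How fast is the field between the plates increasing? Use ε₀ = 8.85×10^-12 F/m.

7.95×10^10 V/(m·s)

The displacement current between the plates equals the conduction current, I_d = 2.74 mA.
Since I_d = ε₀ A dE/dt, dE/dt = I_d/(ε₀A) = (2.74×10^-3)/((8.85×10^-12)(3.893×10^-3)) = 7.95×10^10 V/(m·s).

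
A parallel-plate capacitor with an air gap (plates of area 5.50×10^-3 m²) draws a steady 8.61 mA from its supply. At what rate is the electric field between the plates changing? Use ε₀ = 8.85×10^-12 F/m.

Charge continuity gives I_d = I = 8.61×10^-3 A between the plates.
Then dE/dt = I_d/(ε₀A) = 1.77×10^11 V/(m·s).

1.77×10^11 V/(m·s)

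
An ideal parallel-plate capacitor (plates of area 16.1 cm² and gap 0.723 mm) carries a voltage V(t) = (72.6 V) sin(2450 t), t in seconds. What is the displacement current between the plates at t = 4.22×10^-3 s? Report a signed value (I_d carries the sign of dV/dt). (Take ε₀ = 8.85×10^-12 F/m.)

-2.14×10^-6 A

C = ε₀A/d = (8.85×10^-12)(1.61×10^-3)/(7.23×10^-4) = 1.971×10^-11 F. dV/dt = V₀ω·cos(ωt); at ωt = 10.339 rad this factor is -0.6104.
I_d = C dV/dt = (1.971×10^-11)(72.6)(2450)(-0.6104) = -2.14×10^-6 A.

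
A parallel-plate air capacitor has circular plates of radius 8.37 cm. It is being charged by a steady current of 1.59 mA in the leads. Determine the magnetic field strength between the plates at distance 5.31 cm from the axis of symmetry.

2.41×10^-9 T

By continuity the displacement current in the gap matches the conduction current: I_d = 1.59×10^-3 A.
For r < R the Ampère–Maxwell law gives B(2πr) = μ₀ I_d (r²/R²), so B = μ₀ I_d r/(2πR²) = (4π×10^-7)(1.59×10^-3)(0.0531)/(2π·0.0837²) = 2.41×10^-9 T.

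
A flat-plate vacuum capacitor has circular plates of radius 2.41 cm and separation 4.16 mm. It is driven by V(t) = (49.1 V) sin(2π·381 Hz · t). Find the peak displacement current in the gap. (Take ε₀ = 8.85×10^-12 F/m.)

4.56×10^-7 A

(dE/dt)_max = V₀ω/d = 2.826×10^7 V/(m·s); ω = 2πf = 2394 rad/s.
I_d,max = ε₀ A (dE/dt)_max = (8.85×10^-12)(1.825×10^-3)(2.826×10^7) = 4.56×10^-7 A.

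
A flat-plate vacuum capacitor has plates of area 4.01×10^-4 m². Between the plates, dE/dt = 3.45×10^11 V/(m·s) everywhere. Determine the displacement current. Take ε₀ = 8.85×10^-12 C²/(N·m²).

1.22×10^-3 A

With a uniform field, Φ_E = EA, so I_d = ε₀ A dE/dt = 1.22×10^-3 A.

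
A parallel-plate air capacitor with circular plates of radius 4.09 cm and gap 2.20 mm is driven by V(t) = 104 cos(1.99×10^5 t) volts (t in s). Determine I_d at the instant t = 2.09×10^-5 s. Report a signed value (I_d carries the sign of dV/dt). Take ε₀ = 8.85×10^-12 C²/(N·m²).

3.72×10^-4 A

C = ε₀A/d = (8.85×10^-12)(5.255×10^-3)/(2.20×10^-3) = 2.114×10^-11 F. dV/dt = V₀ω·−sin(ωt); at ωt = 4.1591 rad this factor is 0.8508.
I_d = C dV/dt = (2.114×10^-11)(104)(1.99×10^5)(0.8508) = 3.72×10^-4 A.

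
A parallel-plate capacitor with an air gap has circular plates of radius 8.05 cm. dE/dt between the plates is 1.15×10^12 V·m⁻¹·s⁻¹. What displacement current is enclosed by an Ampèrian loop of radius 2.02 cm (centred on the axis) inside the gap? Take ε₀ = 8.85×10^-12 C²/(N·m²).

Through the whole plate area (πR² = 0.02036 m²), I_d = ε₀ πR² dE/dt = 0.2072 A.
The field is uniform, so I_d,enc = I_d (r/R)² = (0.2072)(2.02/8.05)² = 0.0130 A.

0.0130 A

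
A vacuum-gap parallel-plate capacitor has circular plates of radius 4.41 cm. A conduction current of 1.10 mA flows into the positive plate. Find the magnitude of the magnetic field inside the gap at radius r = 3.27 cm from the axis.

3.70×10^-9 T

By continuity the displacement current in the gap matches the conduction current: I_d = 1.10×10^-3 A.
An Ampèrian loop of radius r encloses a fraction (r/R)² of I_d. Then B·2πr = μ₀ I_d (r/R)², giving B = μ₀ I_d r/(2πR²) = 3.70×10^-9 T.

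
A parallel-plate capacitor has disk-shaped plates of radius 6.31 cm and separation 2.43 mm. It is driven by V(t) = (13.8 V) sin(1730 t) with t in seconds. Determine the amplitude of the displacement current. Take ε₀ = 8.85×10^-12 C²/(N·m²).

1.09×10^-6 A

The displacement current equals the conduction current C dV/dt, which peaks at C V₀ ω.
With C = ε₀A/d = (8.85×10^-12)(0.01251)/(2.43×10^-3) = 4.556×10^-11 F and ω = 1730 rad/s, I_d,max = (4.556×10^-11)(13.8)(1730) = 1.09×10^-6 A.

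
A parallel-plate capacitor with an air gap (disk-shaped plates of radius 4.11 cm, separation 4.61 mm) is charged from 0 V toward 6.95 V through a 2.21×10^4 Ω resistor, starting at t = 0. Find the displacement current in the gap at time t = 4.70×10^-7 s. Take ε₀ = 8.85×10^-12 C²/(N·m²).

3.90×10^-5 A

C = ε₀A/d = (8.85×10^-12)(5.307×10^-3)/(4.61×10^-3) = 1.019×10^-11 F, so τ = RC = 2.252×10^-7 s.
The conduction current is I(t) = (V₀/R) e^(−t/τ), and the displacement current between the plates equals it.
t/τ = 2.087; I_d = (6.95/2.21×10^4) · e^(−2.087) = (3.145×10^-4)(0.1241) = 3.90×10^-5 A.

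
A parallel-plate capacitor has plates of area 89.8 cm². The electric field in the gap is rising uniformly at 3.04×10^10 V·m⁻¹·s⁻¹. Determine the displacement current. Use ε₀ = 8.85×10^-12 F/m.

With a uniform field, Φ_E = EA, so I_d = ε₀ A dE/dt = 2.42×10^-3 A.

2.42×10^-3 A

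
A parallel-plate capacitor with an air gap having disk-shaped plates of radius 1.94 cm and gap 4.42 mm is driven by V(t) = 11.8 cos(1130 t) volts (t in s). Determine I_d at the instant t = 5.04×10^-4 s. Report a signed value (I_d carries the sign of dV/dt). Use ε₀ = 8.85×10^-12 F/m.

-1.70×10^-8 A

C = ε₀A/d = (8.85×10^-12)(1.182×10^-3)/(4.42×10^-3) = 2.367×10^-12 F. dV/dt = V₀ω·−sin(ωt); at ωt = 0.56952 rad this factor is -0.5392.
I_d = C dV/dt = (2.367×10^-12)(11.8)(1130)(-0.5392) = -1.70×10^-8 A.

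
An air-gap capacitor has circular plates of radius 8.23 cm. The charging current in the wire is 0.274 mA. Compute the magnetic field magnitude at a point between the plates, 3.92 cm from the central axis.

3.17×10^-10 T

By continuity the displacement current in the gap matches the conduction current: I_d = 2.74×10^-4 A.
∮B·dl = μ₀ I_d,enc with I_d,enc = I_d r²/R² = 6.216×10^-5 A; so B = μ₀ I_d,enc/(2πr) = 3.17×10^-10 T.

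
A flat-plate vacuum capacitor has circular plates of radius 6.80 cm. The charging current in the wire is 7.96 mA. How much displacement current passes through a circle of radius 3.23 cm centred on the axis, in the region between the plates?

1.80×10^-3 A

By continuity the displacement current in the gap matches the conduction current: I_d = 7.96×10^-3 A.
Since J_d is uniform, the enclosed fraction is (r/R)² = 0.2256, giving I_d,enc = 1.80×10^-3 A.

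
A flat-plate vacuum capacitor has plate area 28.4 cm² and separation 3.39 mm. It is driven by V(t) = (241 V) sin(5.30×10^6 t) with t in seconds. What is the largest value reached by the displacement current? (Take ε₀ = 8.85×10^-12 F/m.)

9.47×10^-3 A

(dE/dt)_max = V₀ω/d = 3.768×10^11 V/(m·s); ω = 5.30×10^6 rad/s.
I_d,max = ε₀ A (dE/dt)_max = (8.85×10^-12)(2.84×10^-3)(3.768×10^11) = 9.47×10^-3 A.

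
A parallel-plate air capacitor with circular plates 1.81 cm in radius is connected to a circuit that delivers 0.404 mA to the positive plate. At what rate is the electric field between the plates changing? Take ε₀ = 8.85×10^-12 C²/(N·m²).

4.44×10^10 V/(m·s)

Charge continuity gives I_d = I = 4.04×10^-4 A between the plates.
Then dE/dt = I_d/(ε₀A) = 4.44×10^10 V/(m·s).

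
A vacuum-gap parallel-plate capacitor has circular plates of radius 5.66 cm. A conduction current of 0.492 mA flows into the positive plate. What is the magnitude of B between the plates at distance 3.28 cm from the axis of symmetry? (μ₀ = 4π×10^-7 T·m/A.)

Between the plates the displacement current equals the wire current: I_d = 0.492 mA = 4.92×10^-4 A.
For r < R the Ampère–Maxwell law gives B(2πr) = μ₀ I_d (r²/R²), so B = μ₀ I_d r/(2πR²) = (4π×10^-7)(4.92×10^-4)(0.0328)/(2π·0.0566²) = 1.01×10^-9 T.

1.01×10^-9 T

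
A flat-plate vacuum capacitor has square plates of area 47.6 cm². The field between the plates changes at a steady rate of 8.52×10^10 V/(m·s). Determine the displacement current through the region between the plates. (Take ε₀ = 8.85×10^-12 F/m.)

3.59×10^-3 A

With a uniform field, Φ_E = EA, so I_d = ε₀ A dE/dt = 3.59×10^-3 A.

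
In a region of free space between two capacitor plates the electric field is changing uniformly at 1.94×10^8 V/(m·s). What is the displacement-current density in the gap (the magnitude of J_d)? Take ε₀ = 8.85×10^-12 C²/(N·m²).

1.72×10^-3 A/m²

J_d = ε₀ dE/dt = (8.85×10^-12)(1.94×10^8) = 1.72×10^-3 A/m².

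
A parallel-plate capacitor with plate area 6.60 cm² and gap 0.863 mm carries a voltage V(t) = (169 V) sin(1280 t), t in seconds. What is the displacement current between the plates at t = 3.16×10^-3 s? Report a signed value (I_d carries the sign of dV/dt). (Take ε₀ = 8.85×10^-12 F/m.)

dV/dt = (169)(1280)·cos(4.0448) = -1.339×10^5 V/s.
I_d = C dV/dt with C = ε₀A/d = (8.85×10^-12)(6.60×10^-4)/(8.63×10^-4) = 6.768×10^-12 F, so I_d = (6.768×10^-12)(-1.339×10^5) = -9.06×10^-7 A.

-9.06×10^-7 A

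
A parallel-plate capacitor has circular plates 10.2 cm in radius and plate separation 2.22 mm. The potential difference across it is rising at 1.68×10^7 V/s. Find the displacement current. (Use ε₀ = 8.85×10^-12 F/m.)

The field between the plates is E = V/d, so dE/dt = (1.68×10^7)/(2.22×10^-3 m) = 7.568×10^9 V/(m·s).
I_d = ε₀ A (dE/dt) = (8.85×10^-12)(0.03269)(7.568×10^9) = 2.19×10^-3 A.

2.19×10^-3 A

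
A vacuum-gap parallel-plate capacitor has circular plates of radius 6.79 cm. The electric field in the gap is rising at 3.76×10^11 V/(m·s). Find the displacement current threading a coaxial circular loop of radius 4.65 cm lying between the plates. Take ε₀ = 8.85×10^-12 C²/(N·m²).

I_d = ε₀ dΦ_E/dt = ε₀ πR² (dE/dt) = (8.85×10^-12)(0.01448)(3.76×10^11) = 0.04818 A through the full plate area.
Through an area πr² the displacement current is I_d·(πr²/πR²) = I_d (r/R)² = 0.0226 A.

0.0226 A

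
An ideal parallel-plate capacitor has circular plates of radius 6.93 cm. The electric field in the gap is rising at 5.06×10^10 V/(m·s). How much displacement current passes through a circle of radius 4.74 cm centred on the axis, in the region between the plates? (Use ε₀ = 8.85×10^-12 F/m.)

Through the whole plate area (πR² = 0.01509 m²), I_d = ε₀ πR² dE/dt = 6.757×10^-3 A.
The field is uniform, so I_d,enc = I_d (r/R)² = (6.757×10^-3)(4.74/6.93)² = 3.16×10^-3 A.

3.16×10^-3 A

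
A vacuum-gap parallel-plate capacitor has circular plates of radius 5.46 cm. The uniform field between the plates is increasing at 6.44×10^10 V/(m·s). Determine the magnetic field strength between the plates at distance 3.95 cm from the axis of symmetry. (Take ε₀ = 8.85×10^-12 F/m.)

Total displacement current: I_d = ε₀(πR²)(dE/dt) = (8.85×10^-12)(9.366×10^-3)(6.44×10^10) = 5.338×10^-3 A.
∮B·dl = μ₀ I_d,enc with I_d,enc = I_d r²/R² = 2.794×10^-3 A; so B = μ₀ I_d,enc/(2πr) = 1.41×10^-8 T.

1.41×10^-8 T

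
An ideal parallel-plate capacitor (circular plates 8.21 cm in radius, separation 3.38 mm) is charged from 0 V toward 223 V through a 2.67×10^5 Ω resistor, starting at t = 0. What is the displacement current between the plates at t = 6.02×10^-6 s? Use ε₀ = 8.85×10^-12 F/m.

C = ε₀A/d = (8.85×10^-12)(0.02118)/(3.38×10^-3) = 5.546×10^-11 F and τ = RC = 1.481×10^-5 s. I_d in the gap equals the RC charging current.
I_d(t) = (V₀/R) e^(−t/τ) = 8.352×10^-4 · e^(−0.4065) = 5.56×10^-4 A.

5.56×10^-4 A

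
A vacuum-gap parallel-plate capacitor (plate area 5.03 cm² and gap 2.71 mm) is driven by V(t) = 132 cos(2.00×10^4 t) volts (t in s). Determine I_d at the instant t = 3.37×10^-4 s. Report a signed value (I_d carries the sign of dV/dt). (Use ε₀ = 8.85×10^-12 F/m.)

C = ε₀A/d = (8.85×10^-12)(5.03×10^-4)/(2.71×10^-3) = 1.643×10^-12 F. dV/dt = V₀ω·−sin(ωt); at ωt = 6.74 rad this factor is -0.4411.
I_d = C dV/dt = (1.643×10^-12)(132)(2.00×10^4)(-0.4411) = -1.91×10^-6 A.

-1.91×10^-6 A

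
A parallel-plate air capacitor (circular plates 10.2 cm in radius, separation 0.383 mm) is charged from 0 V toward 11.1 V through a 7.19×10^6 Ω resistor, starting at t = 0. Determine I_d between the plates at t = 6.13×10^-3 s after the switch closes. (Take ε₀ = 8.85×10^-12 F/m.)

C = ε₀A/d = (8.85×10^-12)(0.03269)/(3.83×10^-4) = 7.554×10^-10 F, so τ = RC = 5.431×10^-3 s.
The conduction current is I(t) = (V₀/R) e^(−t/τ), and the displacement current between the plates equals it.
t/τ = 1.129; I_d = (11.1/7.19×10^6) · e^(−1.129) = (1.544×10^-6)(0.3234) = 4.99×10^-7 A.

4.99×10^-7 A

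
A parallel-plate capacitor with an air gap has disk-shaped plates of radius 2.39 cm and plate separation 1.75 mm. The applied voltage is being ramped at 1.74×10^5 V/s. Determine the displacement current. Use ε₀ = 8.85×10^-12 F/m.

C = ε₀A/d = (8.85×10^-12)(1.795×10^-3)/(1.75×10^-3) = 9.078×10^-12 F.
I_d = C dV/dt = (9.078×10^-12)(1.74×10^5) = 1.58×10^-6 A.

1.58×10^-6 A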